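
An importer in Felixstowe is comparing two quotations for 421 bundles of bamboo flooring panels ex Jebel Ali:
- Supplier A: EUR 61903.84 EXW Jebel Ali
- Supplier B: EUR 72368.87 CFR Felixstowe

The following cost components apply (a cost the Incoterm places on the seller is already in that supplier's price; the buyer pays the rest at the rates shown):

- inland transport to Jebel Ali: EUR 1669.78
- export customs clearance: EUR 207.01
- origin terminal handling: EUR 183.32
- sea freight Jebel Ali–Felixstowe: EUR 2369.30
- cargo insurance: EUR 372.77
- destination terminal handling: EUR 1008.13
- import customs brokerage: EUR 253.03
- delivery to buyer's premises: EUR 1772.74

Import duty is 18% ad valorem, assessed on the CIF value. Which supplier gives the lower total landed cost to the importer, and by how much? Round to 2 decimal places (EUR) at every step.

Supplier A (EXW):
CIF value = EXW price + inland to port + export clearance + origin terminal + freight + insurance = 61903.84 + 1669.78 + 207.01 + 183.32 + 2369.30 + 372.77 = 66706.02
Import duty = 66706.02 × 18% = 12007.08
Buyer bears (A): 1669.78 + 207.01 + 183.32 + 2369.30 + 372.77 + 1008.13 + 253.03 + 1772.74 = 7836.08
Landed cost (A) = invoice 61903.84 + 7836.08 + duty 12007.08 = 81747.00
Supplier B (CFR):
CIF value = CFR price + insurance = 72368.87 + 372.77 = 72741.64
Import duty = 72741.64 × 18% = 13093.50
Buyer bears (B): 372.77 + 1008.13 + 253.03 + 1772.74 = 3406.67
Landed cost (B) = invoice 72368.87 + 3406.67 + duty 13093.50 = 88869.04
Difference = |81747.00 − 88869.04| = 7122.04

Supplier A is cheaper by EUR 7122.04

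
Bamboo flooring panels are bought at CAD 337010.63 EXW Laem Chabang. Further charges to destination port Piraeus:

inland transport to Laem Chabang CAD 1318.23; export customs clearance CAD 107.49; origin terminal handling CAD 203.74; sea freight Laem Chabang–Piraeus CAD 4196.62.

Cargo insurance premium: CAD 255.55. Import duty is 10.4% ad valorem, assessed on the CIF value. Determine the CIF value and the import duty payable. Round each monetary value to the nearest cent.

CIF = EXW price + pre-shipment costs + freight + insurance
CIF = 337010.63 + 1318.23 + 107.49 + 203.74 + 4196.62 + 255.55 = 343092.26
Import duty = 343092.26 × 10.4% = 35681.60

CIF value: CAD 343092.26; import duty: CAD 35681.60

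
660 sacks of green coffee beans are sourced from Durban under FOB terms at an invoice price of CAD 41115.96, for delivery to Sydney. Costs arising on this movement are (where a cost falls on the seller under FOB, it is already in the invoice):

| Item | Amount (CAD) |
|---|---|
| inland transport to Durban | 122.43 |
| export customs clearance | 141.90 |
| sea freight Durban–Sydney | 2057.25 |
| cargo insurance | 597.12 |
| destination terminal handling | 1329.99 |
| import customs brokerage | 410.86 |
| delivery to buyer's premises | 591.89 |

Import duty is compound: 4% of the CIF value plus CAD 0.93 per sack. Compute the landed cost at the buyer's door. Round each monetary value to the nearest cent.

FOB: the seller bears costs until goods are on board at the origin port; the buyer bears freight, insurance and all costs thereafter.
Already in the invoice (seller's account under FOB): inland to port, export clearance — exclude.
CIF value = FOB price + freight + insurance = 41115.96 + 2057.25 + 597.12 = 43770.33
Ad valorem component: 43770.33 × 4% = 1750.81
Specific component: 660 × 0.93 = 613.80
Import duty = 1750.81 + 613.80 = 2364.61
Buyer bears: freight 2057.25 + insurance 597.12 + destination terminal 1329.99 + brokerage 410.86 + delivery 591.89 + duty 2364.61 = 7351.72
Landed cost = invoice 41115.96 + 7351.72 = 48467.68

Total landed cost: CAD 48467.68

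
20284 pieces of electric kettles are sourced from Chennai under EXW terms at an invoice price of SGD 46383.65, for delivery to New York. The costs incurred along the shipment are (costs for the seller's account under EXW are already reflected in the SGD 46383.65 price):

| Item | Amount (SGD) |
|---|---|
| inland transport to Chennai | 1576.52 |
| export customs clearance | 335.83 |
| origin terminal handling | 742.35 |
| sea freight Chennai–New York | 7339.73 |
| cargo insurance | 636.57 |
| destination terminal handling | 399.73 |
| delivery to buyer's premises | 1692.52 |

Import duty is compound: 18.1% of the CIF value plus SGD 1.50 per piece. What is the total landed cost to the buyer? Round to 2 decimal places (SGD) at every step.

Total landed cost: SGD 99852.55

EXW: the seller makes goods available at their premises; the buyer bears all onward costs.
CIF value = EXW price + inland to port + export clearance + origin terminal + freight + insurance = 46383.65 + 1576.52 + 335.83 + 742.35 + 7339.73 + 636.57 = 57014.65
Ad valorem component: 57014.65 × 18.1% = 10319.65
Specific component: 20284 × 1.50 = 30426.00
Import duty = 10319.65 + 30426.00 = 40745.65
Buyer bears: inland to port 1576.52 + export clearance 335.83 + origin terminal 742.35 + freight 7339.73 + insurance 636.57 + destination terminal 399.73 + delivery 1692.52 + duty 40745.65 = 53468.90
Landed cost = invoice 46383.65 + 53468.90 = 99852.55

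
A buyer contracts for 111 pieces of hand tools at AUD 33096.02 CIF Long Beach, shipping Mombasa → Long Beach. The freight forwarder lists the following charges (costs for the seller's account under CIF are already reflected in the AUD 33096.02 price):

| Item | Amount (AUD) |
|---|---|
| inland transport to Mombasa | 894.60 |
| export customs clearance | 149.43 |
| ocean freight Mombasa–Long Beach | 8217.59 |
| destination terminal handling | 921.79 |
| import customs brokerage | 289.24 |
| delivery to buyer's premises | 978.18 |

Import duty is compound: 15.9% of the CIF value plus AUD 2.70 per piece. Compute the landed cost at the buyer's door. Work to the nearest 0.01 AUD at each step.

CIF: the seller pays costs through ocean freight and marine insurance to the destination port.
Already in the invoice (seller's account under CIF): inland to port, export clearance, freight — exclude.
The CIF price already equals the CIF value: 33096.02
Ad valorem component: 33096.02 × 15.9% = 5262.27
Specific component: 111 × 2.70 = 299.70
Import duty = 5262.27 + 299.70 = 5561.97
Buyer bears: destination terminal 921.79 + brokerage 289.24 + delivery 978.18 + duty 5561.97 = 7751.18
Landed cost = invoice 33096.02 + 7751.18 = 40847.20

Total landed cost: AUD 40847.20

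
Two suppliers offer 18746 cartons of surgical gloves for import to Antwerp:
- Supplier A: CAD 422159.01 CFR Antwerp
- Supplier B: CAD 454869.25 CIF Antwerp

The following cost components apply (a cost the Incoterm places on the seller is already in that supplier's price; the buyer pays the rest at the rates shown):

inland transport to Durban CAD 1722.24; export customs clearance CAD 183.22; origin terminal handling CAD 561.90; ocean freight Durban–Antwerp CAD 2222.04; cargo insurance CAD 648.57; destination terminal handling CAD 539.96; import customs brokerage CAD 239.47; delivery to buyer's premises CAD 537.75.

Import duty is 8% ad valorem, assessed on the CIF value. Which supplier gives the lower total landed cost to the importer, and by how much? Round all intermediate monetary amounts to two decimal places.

Supplier A (CFR):
CIF value = CFR price + insurance = 422159.01 + 648.57 = 422807.58
Import duty = 422807.58 × 8% = 33824.61
Buyer bears (A): 648.57 + 539.96 + 239.47 + 537.75 = 1965.75
Landed cost (A) = invoice 422159.01 + 1965.75 + duty 33824.61 = 457949.37
Supplier B (CIF):
The CIF price already equals the CIF value: 454869.25
Import duty = 454869.25 × 8% = 36389.54
Buyer bears (B): 539.96 + 239.47 + 537.75 = 1317.18
Landed cost (B) = invoice 454869.25 + 1317.18 + duty 36389.54 = 492575.97
Difference = |457949.37 − 492575.97| = 34626.60

Supplier A is cheaper by CAD 34626.60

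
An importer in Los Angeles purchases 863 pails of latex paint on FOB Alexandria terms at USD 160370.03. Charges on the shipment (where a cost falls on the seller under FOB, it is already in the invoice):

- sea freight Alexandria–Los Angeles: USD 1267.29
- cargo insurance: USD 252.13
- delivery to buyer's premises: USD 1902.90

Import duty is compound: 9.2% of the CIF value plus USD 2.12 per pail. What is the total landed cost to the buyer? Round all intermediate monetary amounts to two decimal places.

FOB: the seller bears costs until goods are on board at the origin port; the buyer bears freight, insurance and all costs thereafter.
CIF value = FOB price + freight + insurance = 160370.03 + 1267.29 + 252.13 = 161889.45
Ad valorem component: 161889.45 × 9.2% = 14893.83
Specific component: 863 × 2.12 = 1829.56
Import duty = 14893.83 + 1829.56 = 16723.39
Buyer bears: freight 1267.29 + insurance 252.13 + delivery 1902.90 + duty 16723.39 = 20145.71
Landed cost = invoice 160370.03 + 20145.71 = 180515.74

Total landed cost: USD 180515.74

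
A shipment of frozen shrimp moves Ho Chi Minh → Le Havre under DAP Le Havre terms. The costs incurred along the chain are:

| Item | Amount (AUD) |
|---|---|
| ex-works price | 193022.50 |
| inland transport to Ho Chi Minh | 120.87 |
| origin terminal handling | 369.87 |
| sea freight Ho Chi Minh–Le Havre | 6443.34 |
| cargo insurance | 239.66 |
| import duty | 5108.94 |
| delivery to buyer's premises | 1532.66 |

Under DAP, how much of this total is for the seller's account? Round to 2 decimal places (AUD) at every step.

Seller's account: AUD 201728.90

DAP: the seller bears all costs to the named destination except import duty and clearance.
Seller's account: goods 193022.50 + inland to port 120.87 + origin terminal 369.87 + freight 6443.34 + insurance 239.66 + delivery 1532.66 = 201728.90
Buyer's account: duty 5108.94 = 5108.94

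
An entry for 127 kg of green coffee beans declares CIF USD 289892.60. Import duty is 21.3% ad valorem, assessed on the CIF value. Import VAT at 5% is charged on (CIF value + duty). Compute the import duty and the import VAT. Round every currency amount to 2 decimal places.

Import duty = 289892.60 × 21.3% = 61747.12
VAT base = CIF + duty = 289892.60 + 61747.12 = 351639.72
Import VAT = 351639.72 × 5% = 17581.99

Import duty: USD 61747.12; import VAT: USD 17581.99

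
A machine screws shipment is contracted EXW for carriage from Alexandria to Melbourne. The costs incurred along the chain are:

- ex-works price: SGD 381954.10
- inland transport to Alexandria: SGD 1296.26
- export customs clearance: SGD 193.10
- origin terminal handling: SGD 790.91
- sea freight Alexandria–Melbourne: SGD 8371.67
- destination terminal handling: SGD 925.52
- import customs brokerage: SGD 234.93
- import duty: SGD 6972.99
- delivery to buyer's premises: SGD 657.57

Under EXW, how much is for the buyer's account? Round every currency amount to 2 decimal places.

EXW: the seller makes goods available at their premises; the buyer bears all onward costs.
Seller's account: goods 381954.10 = 381954.10
Buyer's account: inland to port 1296.26 + export clearance 193.10 + origin terminal 790.91 + freight 8371.67 + destination terminal 925.52 + brokerage 234.93 + duty 6972.99 + delivery 657.57 = 19442.95

Buyer's account: SGD 19442.95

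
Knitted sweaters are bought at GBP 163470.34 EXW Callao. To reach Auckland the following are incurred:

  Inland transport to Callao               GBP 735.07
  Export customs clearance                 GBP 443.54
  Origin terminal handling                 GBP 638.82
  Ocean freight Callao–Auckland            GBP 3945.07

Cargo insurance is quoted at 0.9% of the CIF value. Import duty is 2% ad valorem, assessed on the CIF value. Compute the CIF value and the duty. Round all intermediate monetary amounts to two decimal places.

Let C be the CIF value. C = EXW price + pre-shipment costs + freight + 0.9% × C
C − 0.9% × C = 163470.34 + 735.07 + 443.54 + 638.82 + 3945.07
0.991 × C = 169232.84
C = 169232.84 / 0.991 = 170769.77
Insurance premium = 0.9% × 170769.77 = 1536.93
Import duty = 170769.77 × 2% = 3415.40

CIF value: GBP 170769.77; import duty: GBP 3415.40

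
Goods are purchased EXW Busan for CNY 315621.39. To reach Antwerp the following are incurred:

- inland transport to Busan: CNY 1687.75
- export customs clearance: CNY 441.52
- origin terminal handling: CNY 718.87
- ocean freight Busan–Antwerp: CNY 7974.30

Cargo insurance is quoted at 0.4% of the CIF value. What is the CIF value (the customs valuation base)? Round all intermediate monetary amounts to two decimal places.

CIF value: CNY 327754.85

Let C be the CIF value. C = EXW price + pre-shipment costs + freight + 0.4% × C
C − 0.4% × C = 315621.39 + 1687.75 + 441.52 + 718.87 + 7974.30
0.996 × C = 326443.83
C = 326443.83 / 0.996 = 327754.85
Insurance premium = 0.4% × 327754.85 = 1311.02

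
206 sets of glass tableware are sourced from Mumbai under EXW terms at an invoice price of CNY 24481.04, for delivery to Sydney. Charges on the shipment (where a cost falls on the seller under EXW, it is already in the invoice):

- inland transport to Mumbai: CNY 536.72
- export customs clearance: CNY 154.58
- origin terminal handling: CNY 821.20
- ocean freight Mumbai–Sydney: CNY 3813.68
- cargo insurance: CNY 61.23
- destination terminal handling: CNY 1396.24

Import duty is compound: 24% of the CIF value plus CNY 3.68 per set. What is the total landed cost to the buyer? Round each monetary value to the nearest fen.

Total landed cost: CNY 39191.20

EXW: the seller makes goods available at their premises; the buyer bears all onward costs.
CIF value = EXW price + inland to port + export clearance + origin terminal + freight + insurance = 24481.04 + 536.72 + 154.58 + 821.20 + 3813.68 + 61.23 = 29868.45
Ad valorem component: 29868.45 × 24% = 7168.43
Specific component: 206 × 3.68 = 758.08
Import duty = 7168.43 + 758.08 = 7926.51
Buyer bears: inland to port 536.72 + export clearance 154.58 + origin terminal 821.20 + freight 3813.68 + insurance 61.23 + destination terminal 1396.24 + duty 7926.51 = 14710.16
Landed cost = invoice 24481.04 + 14710.16 = 39191.20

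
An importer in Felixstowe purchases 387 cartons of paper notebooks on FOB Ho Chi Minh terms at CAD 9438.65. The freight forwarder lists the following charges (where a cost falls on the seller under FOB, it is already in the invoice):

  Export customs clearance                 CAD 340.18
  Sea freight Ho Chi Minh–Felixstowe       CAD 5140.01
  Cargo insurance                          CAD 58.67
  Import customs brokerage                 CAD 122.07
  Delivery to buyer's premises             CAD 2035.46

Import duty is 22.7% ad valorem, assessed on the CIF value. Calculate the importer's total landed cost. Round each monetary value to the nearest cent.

FOB: the seller bears costs until goods are on board at the origin port; the buyer bears freight, insurance and all costs thereafter.
Already in the invoice (seller's account under FOB): export clearance — exclude.
CIF value = FOB price + freight + insurance = 9438.65 + 5140.01 + 58.67 = 14637.33
Import duty = 14637.33 × 22.7% = 3322.67
Buyer bears: freight 5140.01 + insurance 58.67 + brokerage 122.07 + delivery 2035.46 + duty 3322.67 = 10678.88
Landed cost = invoice 9438.65 + 10678.88 = 20117.53

Total landed cost: CAD 20117.53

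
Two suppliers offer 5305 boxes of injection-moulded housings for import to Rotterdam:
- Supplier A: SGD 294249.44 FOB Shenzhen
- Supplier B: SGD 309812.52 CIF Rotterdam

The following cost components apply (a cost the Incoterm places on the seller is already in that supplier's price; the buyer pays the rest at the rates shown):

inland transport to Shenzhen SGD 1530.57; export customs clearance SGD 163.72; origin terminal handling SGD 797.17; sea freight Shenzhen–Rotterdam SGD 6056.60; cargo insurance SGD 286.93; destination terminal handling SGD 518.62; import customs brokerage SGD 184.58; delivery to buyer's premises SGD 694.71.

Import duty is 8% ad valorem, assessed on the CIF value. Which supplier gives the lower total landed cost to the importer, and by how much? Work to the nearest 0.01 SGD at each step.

Supplier A (FOB):
CIF value = FOB price + freight + insurance = 294249.44 + 6056.60 + 286.93 = 300592.97
Import duty = 300592.97 × 8% = 24047.44
Buyer bears (A): 6056.60 + 286.93 + 518.62 + 184.58 + 694.71 = 7741.44
Landed cost (A) = invoice 294249.44 + 7741.44 + duty 24047.44 = 326038.32
Supplier B (CIF):
The CIF price already equals the CIF value: 309812.52
Import duty = 309812.52 × 8% = 24785.00
Buyer bears (B): 518.62 + 184.58 + 694.71 = 1397.91
Landed cost (B) = invoice 309812.52 + 1397.91 + duty 24785.00 = 335995.43
Difference = |326038.32 − 335995.43| = 9957.11

Supplier A is cheaper by SGD 9957.11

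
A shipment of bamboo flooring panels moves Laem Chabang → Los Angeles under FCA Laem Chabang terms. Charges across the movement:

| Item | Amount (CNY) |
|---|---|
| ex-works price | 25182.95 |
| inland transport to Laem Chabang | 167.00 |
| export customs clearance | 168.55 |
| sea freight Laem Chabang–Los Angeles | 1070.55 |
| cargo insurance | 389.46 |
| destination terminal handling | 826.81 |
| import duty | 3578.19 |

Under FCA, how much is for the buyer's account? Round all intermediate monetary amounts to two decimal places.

FCA: the seller delivers export-cleared goods to the carrier; the buyer bears costs from that point.
Seller's account: goods 25182.95 + inland to port 167.00 + export clearance 168.55 = 25518.50
Buyer's account: freight 1070.55 + insurance 389.46 + destination terminal 826.81 + duty 3578.19 = 5865.01

Buyer's account: CNY 5865.01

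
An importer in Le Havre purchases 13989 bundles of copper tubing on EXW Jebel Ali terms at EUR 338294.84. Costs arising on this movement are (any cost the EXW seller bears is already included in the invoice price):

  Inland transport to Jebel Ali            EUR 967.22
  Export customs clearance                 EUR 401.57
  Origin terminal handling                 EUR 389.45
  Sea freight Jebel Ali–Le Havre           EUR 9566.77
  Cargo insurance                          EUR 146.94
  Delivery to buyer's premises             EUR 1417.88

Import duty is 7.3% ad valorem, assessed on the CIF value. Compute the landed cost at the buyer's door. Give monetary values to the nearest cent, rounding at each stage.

Total landed cost: EUR 376717.65

EXW: the seller makes goods available at their premises; the buyer bears all onward costs.
CIF value = EXW price + inland to port + export clearance + origin terminal + freight + insurance = 338294.84 + 967.22 + 401.57 + 389.45 + 9566.77 + 146.94 = 349766.79
Import duty = 349766.79 × 7.3% = 25532.98
Buyer bears: inland to port 967.22 + export clearance 401.57 + origin terminal 389.45 + freight 9566.77 + insurance 146.94 + delivery 1417.88 + duty 25532.98 = 38422.81
Landed cost = invoice 338294.84 + 38422.81 = 376717.65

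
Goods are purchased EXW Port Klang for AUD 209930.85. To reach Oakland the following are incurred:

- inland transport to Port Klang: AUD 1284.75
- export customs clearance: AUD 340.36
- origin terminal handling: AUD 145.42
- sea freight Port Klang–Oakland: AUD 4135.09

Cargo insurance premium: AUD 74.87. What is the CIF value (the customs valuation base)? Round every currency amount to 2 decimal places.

CIF = EXW price + pre-shipment costs + freight + insurance
CIF = 209930.85 + 1284.75 + 340.36 + 145.42 + 4135.09 + 74.87 = 215911.34

CIF value: AUD 215911.34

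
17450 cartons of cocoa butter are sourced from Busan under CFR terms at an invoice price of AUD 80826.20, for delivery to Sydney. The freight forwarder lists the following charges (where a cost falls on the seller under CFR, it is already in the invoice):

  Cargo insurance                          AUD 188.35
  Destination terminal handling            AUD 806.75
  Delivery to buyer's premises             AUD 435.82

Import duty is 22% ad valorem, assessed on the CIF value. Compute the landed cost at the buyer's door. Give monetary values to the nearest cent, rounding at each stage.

CFR: the seller pays costs through ocean freight to the destination port, but not insurance.
CIF value = CFR price + insurance = 80826.20 + 188.35 = 81014.55
Import duty = 81014.55 × 22% = 17823.20
Buyer bears: insurance 188.35 + destination terminal 806.75 + delivery 435.82 + duty 17823.20 = 19254.12
Landed cost = invoice 80826.20 + 19254.12 = 100080.32

Total landed cost: AUD 100080.32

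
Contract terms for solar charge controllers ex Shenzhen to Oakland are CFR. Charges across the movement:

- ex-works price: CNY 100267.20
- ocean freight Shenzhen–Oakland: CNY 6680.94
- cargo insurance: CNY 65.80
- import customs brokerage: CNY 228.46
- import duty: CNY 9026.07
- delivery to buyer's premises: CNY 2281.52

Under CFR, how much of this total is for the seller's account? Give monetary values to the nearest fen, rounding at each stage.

CFR: the seller pays costs through ocean freight to the destination port, but not insurance.
Seller's account: goods 100267.20 + freight 6680.94 = 106948.14
Buyer's account: insurance 65.80 + brokerage 228.46 + duty 9026.07 + delivery 2281.52 = 11601.85

Seller's account: CNY 106948.14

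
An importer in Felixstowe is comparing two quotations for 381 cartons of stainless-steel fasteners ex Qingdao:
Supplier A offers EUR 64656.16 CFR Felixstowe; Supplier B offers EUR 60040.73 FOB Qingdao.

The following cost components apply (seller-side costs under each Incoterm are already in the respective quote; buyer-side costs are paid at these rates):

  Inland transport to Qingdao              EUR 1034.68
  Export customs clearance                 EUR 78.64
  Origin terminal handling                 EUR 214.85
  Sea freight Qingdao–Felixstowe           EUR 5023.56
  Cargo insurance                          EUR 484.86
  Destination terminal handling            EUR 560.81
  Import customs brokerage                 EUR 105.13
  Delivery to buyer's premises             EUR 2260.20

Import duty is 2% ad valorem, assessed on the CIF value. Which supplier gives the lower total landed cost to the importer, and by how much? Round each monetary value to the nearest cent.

Supplier A is cheaper by EUR 416.29

Supplier A (CFR):
CIF value = CFR price + insurance = 64656.16 + 484.86 = 65141.02
Import duty = 65141.02 × 2% = 1302.82
Buyer bears (A): 484.86 + 560.81 + 105.13 + 2260.20 = 3411.00
Landed cost (A) = invoice 64656.16 + 3411.00 + duty 1302.82 = 69369.98
Supplier B (FOB):
CIF value = FOB price + freight + insurance = 60040.73 + 5023.56 + 484.86 = 65549.15
Import duty = 65549.15 × 2% = 1310.98
Buyer bears (B): 5023.56 + 484.86 + 560.81 + 105.13 + 2260.20 = 8434.56
Landed cost (B) = invoice 60040.73 + 8434.56 + duty 1310.98 = 69786.27
Difference = |69369.98 − 69786.27| = 416.29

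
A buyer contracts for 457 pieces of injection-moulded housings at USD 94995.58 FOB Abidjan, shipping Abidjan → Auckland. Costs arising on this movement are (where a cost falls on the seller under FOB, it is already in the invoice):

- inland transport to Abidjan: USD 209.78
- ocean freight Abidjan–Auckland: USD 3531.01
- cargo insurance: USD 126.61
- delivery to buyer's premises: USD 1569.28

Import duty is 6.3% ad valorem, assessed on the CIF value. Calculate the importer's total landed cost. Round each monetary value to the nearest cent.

FOB: the seller bears costs until goods are on board at the origin port; the buyer bears freight, insurance and all costs thereafter.
Already in the invoice (seller's account under FOB): inland to port — exclude.
CIF value = FOB price + freight + insurance = 94995.58 + 3531.01 + 126.61 = 98653.20
Import duty = 98653.20 × 6.3% = 6215.15
Buyer bears: freight 3531.01 + insurance 126.61 + delivery 1569.28 + duty 6215.15 = 11442.05
Landed cost = invoice 94995.58 + 11442.05 = 106437.63

Total landed cost: USD 106437.63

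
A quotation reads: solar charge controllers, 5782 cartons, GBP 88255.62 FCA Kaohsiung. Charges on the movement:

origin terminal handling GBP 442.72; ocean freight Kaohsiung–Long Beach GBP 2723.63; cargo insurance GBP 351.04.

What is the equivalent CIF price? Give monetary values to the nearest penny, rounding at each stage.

CIF price: GBP 91773.01

From FCA to CIF, the seller additionally bears: origin terminal, freight, insurance.
CIF price = 88255.62 + 442.72 + 2723.63 + 351.04 = 91773.01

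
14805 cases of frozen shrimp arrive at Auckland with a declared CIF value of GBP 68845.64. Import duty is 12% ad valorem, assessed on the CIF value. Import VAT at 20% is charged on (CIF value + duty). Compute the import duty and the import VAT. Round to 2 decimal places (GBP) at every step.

Import duty = 68845.64 × 12% = 8261.48
VAT base = CIF + duty = 68845.64 + 8261.48 = 77107.12
Import VAT = 77107.12 × 20% = 15421.42

Import duty: GBP 8261.48; import VAT: GBP 15421.42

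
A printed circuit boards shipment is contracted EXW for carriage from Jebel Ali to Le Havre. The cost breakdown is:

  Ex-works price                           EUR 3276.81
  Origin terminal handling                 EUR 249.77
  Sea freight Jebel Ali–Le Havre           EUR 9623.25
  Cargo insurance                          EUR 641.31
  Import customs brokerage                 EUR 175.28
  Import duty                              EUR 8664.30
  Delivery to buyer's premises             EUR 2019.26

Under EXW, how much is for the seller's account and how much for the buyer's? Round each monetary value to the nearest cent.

Seller: EUR 3276.81; buyer: EUR 21373.17

EXW: the seller makes goods available at their premises; the buyer bears all onward costs.
Seller's account: goods 3276.81 = 3276.81
Buyer's account: origin terminal 249.77 + freight 9623.25 + insurance 641.31 + brokerage 175.28 + duty 8664.30 + delivery 2019.26 = 21373.17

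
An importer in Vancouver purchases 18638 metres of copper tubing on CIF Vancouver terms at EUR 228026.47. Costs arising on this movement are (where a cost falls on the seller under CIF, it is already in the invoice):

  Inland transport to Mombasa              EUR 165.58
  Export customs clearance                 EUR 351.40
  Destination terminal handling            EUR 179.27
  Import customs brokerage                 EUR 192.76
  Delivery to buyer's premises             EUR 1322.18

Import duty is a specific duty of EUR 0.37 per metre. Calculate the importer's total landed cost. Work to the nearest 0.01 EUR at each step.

Total landed cost: EUR 236616.74

CIF: the seller pays costs through ocean freight and marine insurance to the destination port.
Already in the invoice (seller's account under CIF): inland to port, export clearance — exclude.
The CIF price already equals the CIF value: 228026.47
Import duty = 18638 × 0.37 = 6896.06
Buyer bears: destination terminal 179.27 + brokerage 192.76 + delivery 1322.18 + duty 6896.06 = 8590.27
Landed cost = invoice 228026.47 + 8590.27 = 236616.74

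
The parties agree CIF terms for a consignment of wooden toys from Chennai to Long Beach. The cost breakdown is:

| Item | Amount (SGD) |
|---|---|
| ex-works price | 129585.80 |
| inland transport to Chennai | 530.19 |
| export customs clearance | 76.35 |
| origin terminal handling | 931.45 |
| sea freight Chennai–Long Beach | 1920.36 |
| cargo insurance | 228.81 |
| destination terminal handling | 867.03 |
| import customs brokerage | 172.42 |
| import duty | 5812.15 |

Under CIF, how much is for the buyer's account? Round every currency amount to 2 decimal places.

Buyer's account: SGD 6851.60

CIF: the seller pays costs through ocean freight and marine insurance to the destination port.
Seller's account: goods 129585.80 + inland to port 530.19 + export clearance 76.35 + origin terminal 931.45 + freight 1920.36 + insurance 228.81 = 133272.96
Buyer's account: destination terminal 867.03 + brokerage 172.42 + duty 5812.15 = 6851.60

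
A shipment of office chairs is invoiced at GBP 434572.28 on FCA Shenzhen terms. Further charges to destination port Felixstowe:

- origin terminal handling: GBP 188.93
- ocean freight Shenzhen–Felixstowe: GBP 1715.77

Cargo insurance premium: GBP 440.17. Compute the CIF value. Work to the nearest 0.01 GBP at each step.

CIF = FCA price + pre-shipment costs + freight + insurance
CIF = 434572.28 + 188.93 + 1715.77 + 440.17 = 436917.15

CIF value: GBP 436917.15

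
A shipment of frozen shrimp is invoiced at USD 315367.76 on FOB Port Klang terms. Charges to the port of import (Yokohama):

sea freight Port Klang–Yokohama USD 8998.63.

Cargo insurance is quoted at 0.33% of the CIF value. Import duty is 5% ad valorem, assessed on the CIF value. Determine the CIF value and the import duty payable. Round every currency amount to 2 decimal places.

CIF value: USD 325440.34; import duty: USD 16272.02

Let C be the CIF value. C = FOB price + freight + 0.33% × C
C − 0.33% × C = 315367.76 + 8998.63
0.9967 × C = 324366.39
C = 324366.39 / 0.9967 = 325440.34
Insurance premium = 0.33% × 325440.34 = 1073.95
Import duty = 325440.34 × 5% = 16272.02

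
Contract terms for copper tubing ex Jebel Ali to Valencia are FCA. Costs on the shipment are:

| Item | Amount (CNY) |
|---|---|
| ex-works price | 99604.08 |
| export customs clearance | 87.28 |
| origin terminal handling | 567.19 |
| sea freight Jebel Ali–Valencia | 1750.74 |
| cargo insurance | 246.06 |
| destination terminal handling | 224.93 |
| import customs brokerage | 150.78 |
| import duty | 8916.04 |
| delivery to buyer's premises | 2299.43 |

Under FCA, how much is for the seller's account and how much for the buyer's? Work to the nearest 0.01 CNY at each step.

Seller: CNY 99691.36; buyer: CNY 14155.17

FCA: the seller delivers export-cleared goods to the carrier; the buyer bears costs from that point.
Seller's account: goods 99604.08 + export clearance 87.28 = 99691.36
Buyer's account: origin terminal 567.19 + freight 1750.74 + insurance 246.06 + destination terminal 224.93 + brokerage 150.78 + duty 8916.04 + delivery 2299.43 = 14155.17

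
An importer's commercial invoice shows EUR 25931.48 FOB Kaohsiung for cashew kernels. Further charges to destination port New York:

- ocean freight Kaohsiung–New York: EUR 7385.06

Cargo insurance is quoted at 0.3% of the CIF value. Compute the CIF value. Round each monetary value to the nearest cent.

Let C be the CIF value. C = FOB price + freight + 0.3% × C
C − 0.3% × C = 25931.48 + 7385.06
0.997 × C = 33316.54
C = 33316.54 / 0.997 = 33416.79
Insurance premium = 0.3% × 33416.79 = 100.25

CIF value: EUR 33416.79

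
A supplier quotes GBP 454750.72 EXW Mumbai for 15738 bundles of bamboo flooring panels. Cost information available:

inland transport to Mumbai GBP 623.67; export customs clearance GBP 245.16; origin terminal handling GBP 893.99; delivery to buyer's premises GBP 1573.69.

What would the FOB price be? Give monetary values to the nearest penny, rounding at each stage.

FOB price: GBP 456513.54

Not relevant to the conversion: delivery — on the buyer under both terms; not part of either seller's price.
From EXW to FOB, the seller additionally bears: inland to port, export clearance, origin terminal.
FOB price = 454750.72 + 623.67 + 245.16 + 893.99 = 456513.54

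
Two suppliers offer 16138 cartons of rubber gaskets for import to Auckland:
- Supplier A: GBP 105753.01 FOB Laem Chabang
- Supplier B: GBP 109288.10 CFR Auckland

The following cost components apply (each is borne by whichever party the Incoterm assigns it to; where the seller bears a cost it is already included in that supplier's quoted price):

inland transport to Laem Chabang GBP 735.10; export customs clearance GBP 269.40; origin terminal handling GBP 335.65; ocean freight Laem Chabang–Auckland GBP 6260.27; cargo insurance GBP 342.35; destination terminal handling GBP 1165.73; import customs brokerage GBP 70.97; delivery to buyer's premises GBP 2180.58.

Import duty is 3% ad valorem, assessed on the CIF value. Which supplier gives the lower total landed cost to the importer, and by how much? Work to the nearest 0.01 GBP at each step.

Supplier B is cheaper by GBP 2806.94

Supplier A (FOB):
CIF value = FOB price + freight + insurance = 105753.01 + 6260.27 + 342.35 = 112355.63
Import duty = 112355.63 × 3% = 3370.67
Buyer bears (A): 6260.27 + 342.35 + 1165.73 + 70.97 + 2180.58 = 10019.90
Landed cost (A) = invoice 105753.01 + 10019.90 + duty 3370.67 = 119143.58
Supplier B (CFR):
CIF value = CFR price + insurance = 109288.10 + 342.35 = 109630.45
Import duty = 109630.45 × 3% = 3288.91
Buyer bears (B): 342.35 + 1165.73 + 70.97 + 2180.58 = 3759.63
Landed cost (B) = invoice 109288.10 + 3759.63 + duty 3288.91 = 116336.64
Difference = |119143.58 − 116336.64| = 2806.94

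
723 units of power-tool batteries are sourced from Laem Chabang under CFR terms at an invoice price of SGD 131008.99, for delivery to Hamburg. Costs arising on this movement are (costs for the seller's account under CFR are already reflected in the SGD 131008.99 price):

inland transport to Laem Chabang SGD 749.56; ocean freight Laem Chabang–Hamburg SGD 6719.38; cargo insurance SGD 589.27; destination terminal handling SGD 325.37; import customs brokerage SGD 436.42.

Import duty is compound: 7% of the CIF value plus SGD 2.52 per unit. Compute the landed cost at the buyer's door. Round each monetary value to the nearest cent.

Total landed cost: SGD 143393.89

CFR: the seller pays costs through ocean freight to the destination port, but not insurance.
Already in the invoice (seller's account under CFR): inland to port, freight — exclude.
CIF value = CFR price + insurance = 131008.99 + 589.27 = 131598.26
Ad valorem component: 131598.26 × 7% = 9211.88
Specific component: 723 × 2.52 = 1821.96
Import duty = 9211.88 + 1821.96 = 11033.84
Buyer bears: insurance 589.27 + destination terminal 325.37 + brokerage 436.42 + duty 11033.84 = 12384.90
Landed cost = invoice 131008.99 + 12384.90 = 143393.89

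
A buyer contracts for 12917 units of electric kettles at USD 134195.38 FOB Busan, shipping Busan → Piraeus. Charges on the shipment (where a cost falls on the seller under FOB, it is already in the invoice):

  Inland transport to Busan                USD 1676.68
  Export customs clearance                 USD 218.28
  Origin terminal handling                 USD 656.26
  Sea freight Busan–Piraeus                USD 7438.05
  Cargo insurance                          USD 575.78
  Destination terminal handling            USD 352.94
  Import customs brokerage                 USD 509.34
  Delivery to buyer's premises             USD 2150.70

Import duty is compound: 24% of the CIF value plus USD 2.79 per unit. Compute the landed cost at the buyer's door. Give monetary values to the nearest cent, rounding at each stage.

FOB: the seller bears costs until goods are on board at the origin port; the buyer bears freight, insurance and all costs thereafter.
Already in the invoice (seller's account under FOB): inland to port, export clearance, origin terminal — exclude.
CIF value = FOB price + freight + insurance = 134195.38 + 7438.05 + 575.78 = 142209.21
Ad valorem component: 142209.21 × 24% = 34130.21
Specific component: 12917 × 2.79 = 36038.43
Import duty = 34130.21 + 36038.43 = 70168.64
Buyer bears: freight 7438.05 + insurance 575.78 + destination terminal 352.94 + brokerage 509.34 + delivery 2150.70 + duty 70168.64 = 81195.45
Landed cost = invoice 134195.38 + 81195.45 = 215390.83

Total landed cost: USD 215390.83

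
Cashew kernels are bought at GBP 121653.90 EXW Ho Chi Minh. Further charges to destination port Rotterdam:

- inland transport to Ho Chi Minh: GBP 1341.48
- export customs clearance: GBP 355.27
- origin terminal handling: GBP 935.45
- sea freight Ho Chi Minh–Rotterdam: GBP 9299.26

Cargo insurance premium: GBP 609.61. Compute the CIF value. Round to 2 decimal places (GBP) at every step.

CIF value: GBP 134194.97

CIF = EXW price + pre-shipment costs + freight + insurance
CIF = 121653.90 + 1341.48 + 355.27 + 935.45 + 9299.26 + 609.61 = 134194.97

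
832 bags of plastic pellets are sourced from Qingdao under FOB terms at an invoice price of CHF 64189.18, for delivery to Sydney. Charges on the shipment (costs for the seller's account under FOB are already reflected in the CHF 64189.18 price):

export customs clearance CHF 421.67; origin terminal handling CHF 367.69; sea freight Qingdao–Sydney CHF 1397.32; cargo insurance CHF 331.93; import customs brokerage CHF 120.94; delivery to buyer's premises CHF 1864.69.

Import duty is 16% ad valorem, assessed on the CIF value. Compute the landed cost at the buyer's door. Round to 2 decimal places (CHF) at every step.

Total landed cost: CHF 78451.01

FOB: the seller bears costs until goods are on board at the origin port; the buyer bears freight, insurance and all costs thereafter.
Already in the invoice (seller's account under FOB): export clearance, origin terminal — exclude.
CIF value = FOB price + freight + insurance = 64189.18 + 1397.32 + 331.93 = 65918.43
Import duty = 65918.43 × 16% = 10546.95
Buyer bears: freight 1397.32 + insurance 331.93 + brokerage 120.94 + delivery 1864.69 + duty 10546.95 = 14261.83
Landed cost = invoice 64189.18 + 14261.83 = 78451.01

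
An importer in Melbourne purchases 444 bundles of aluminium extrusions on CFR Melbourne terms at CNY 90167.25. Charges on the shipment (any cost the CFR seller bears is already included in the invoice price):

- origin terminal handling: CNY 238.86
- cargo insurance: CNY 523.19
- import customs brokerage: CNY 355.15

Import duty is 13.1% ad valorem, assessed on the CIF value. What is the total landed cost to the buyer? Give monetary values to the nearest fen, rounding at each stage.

Total landed cost: CNY 102926.04

CFR: the seller pays costs through ocean freight to the destination port, but not insurance.
Already in the invoice (seller's account under CFR): origin terminal — exclude.
CIF value = CFR price + insurance = 90167.25 + 523.19 = 90690.44
Import duty = 90690.44 × 13.1% = 11880.45
Buyer bears: insurance 523.19 + brokerage 355.15 + duty 11880.45 = 12758.79
Landed cost = invoice 90167.25 + 12758.79 = 102926.04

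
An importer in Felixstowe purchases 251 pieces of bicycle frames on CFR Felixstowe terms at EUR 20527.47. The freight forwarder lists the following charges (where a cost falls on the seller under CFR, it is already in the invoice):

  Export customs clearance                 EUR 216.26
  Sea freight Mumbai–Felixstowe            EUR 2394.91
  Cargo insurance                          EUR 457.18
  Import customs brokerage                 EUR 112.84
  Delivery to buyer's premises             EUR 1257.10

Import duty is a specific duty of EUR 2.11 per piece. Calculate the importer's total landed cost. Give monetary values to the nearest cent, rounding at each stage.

CFR: the seller pays costs through ocean freight to the destination port, but not insurance.
Already in the invoice (seller's account under CFR): export clearance, freight — exclude.
CIF value = CFR price + insurance = 20527.47 + 457.18 = 20984.65
Import duty = 251 × 2.11 = 529.61
Buyer bears: insurance 457.18 + brokerage 112.84 + delivery 1257.10 + duty 529.61 = 2356.73
Landed cost = invoice 20527.47 + 2356.73 = 22884.20

Total landed cost: EUR 22884.20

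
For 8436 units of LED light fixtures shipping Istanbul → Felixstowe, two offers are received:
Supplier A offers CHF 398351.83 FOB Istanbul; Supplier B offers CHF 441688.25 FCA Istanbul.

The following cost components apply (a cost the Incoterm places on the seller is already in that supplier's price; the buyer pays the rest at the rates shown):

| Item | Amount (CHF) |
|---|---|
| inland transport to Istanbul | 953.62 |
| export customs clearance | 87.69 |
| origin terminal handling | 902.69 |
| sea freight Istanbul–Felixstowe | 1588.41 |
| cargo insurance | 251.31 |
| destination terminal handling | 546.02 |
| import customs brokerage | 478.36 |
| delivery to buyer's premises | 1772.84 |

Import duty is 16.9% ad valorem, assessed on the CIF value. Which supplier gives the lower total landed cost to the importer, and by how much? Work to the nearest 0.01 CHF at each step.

Supplier A (FOB):
CIF value = FOB price + freight + insurance = 398351.83 + 1588.41 + 251.31 = 400191.55
Import duty = 400191.55 × 16.9% = 67632.37
Buyer bears (A): 1588.41 + 251.31 + 546.02 + 478.36 + 1772.84 = 4636.94
Landed cost (A) = invoice 398351.83 + 4636.94 + duty 67632.37 = 470621.14
Supplier B (FCA):
CIF value = FCA price + origin terminal + freight + insurance = 441688.25 + 902.69 + 1588.41 + 251.31 = 444430.66
Import duty = 444430.66 × 16.9% = 75108.78
Buyer bears (B): 902.69 + 1588.41 + 251.31 + 546.02 + 478.36 + 1772.84 = 5539.63
Landed cost (B) = invoice 441688.25 + 5539.63 + duty 75108.78 = 522336.66
Difference = |470621.14 − 522336.66| = 51715.52

Supplier A is cheaper by CHF 51715.52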